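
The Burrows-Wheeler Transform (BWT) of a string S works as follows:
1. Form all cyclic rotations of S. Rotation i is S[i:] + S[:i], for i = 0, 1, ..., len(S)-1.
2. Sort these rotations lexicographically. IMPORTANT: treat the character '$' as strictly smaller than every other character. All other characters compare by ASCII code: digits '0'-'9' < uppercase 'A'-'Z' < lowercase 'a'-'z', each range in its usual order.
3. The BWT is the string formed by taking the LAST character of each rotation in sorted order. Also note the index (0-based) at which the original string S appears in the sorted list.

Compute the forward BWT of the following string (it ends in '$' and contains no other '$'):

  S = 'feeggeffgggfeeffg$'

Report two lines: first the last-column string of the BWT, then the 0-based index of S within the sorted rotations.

Answer: gffegeg$eefffggegf
7

Derivation:
All 18 rotations (rotation i = S[i:]+S[:i]):
  rot[0] = feeggeffgggfeeffg$
  rot[1] = eeggeffgggfeeffg$f
  rot[2] = eggeffgggfeeffg$fe
  rot[3] = ggeffgggfeeffg$fee
  rot[4] = geffgggfeeffg$feeg
  rot[5] = effgggfeeffg$feegg
  rot[6] = ffgggfeeffg$feegge
  rot[7] = fgggfeeffg$feeggef
  rot[8] = gggfeeffg$feeggeff
  rot[9] = ggfeeffg$feeggeffg
  rot[10] = gfeeffg$feeggeffgg
  rot[11] = feeffg$feeggeffggg
  rot[12] = eeffg$feeggeffgggf
  rot[13] = effg$feeggeffgggfe
  rot[14] = ffg$feeggeffgggfee
  rot[15] = fg$feeggeffgggfeef
  rot[16] = g$feeggeffgggfeeff
  rot[17] = $feeggeffgggfeeffg
Sorted (with $ < everything):
  sorted[0] = $feeggeffgggfeeffg  (last char: 'g')
  sorted[1] = eeffg$feeggeffgggf  (last char: 'f')
  sorted[2] = eeggeffgggfeeffg$f  (last char: 'f')
  sorted[3] = effg$feeggeffgggfe  (last char: 'e')
  sorted[4] = effgggfeeffg$feegg  (last char: 'g')
  sorted[5] = eggeffgggfeeffg$fe  (last char: 'e')
  sorted[6] = feeffg$feeggeffggg  (last char: 'g')
  sorted[7] = feeggeffgggfeeffg$  (last char: '$')
  sorted[8] = ffg$feeggeffgggfee  (last char: 'e')
  sorted[9] = ffgggfeeffg$feegge  (last char: 'e')
  sorted[10] = fg$feeggeffgggfeef  (last char: 'f')
  sorted[11] = fgggfeeffg$feeggef  (last char: 'f')
  sorted[12] = g$feeggeffgggfeeff  (last char: 'f')
  sorted[13] = geffgggfeeffg$feeg  (last char: 'g')
  sorted[14] = gfeeffg$feeggeffgg  (last char: 'g')
  sorted[15] = ggeffgggfeeffg$fee  (last char: 'e')
  sorted[16] = ggfeeffg$feeggeffg  (last char: 'g')
  sorted[17] = gggfeeffg$feeggeff  (last char: 'f')
Last column: gffegeg$eefffggegf
Original string S is at sorted index 7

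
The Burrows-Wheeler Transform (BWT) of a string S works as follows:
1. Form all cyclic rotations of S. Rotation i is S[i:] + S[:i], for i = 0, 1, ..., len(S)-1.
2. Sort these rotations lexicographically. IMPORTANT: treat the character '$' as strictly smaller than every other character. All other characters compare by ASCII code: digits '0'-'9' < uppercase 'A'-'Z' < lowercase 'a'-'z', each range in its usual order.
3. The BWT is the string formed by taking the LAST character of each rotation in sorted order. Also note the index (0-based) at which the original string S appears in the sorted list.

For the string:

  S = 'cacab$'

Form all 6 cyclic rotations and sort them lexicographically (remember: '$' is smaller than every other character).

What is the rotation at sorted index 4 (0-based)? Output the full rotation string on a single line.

Answer: cab$ca

Derivation:
All 6 rotations (rotation i = S[i:]+S[:i]):
  rot[0] = cacab$
  rot[1] = acab$c
  rot[2] = cab$ca
  rot[3] = ab$cac
  rot[4] = b$caca
  rot[5] = $cacab
Sorted (with $ < everything):
  sorted[0] = $cacab
  sorted[1] = ab$cac
  sorted[2] = acab$c
  sorted[3] = b$caca
  sorted[4] = cab$ca
  sorted[5] = cacab$
sorted[4] = cab$ca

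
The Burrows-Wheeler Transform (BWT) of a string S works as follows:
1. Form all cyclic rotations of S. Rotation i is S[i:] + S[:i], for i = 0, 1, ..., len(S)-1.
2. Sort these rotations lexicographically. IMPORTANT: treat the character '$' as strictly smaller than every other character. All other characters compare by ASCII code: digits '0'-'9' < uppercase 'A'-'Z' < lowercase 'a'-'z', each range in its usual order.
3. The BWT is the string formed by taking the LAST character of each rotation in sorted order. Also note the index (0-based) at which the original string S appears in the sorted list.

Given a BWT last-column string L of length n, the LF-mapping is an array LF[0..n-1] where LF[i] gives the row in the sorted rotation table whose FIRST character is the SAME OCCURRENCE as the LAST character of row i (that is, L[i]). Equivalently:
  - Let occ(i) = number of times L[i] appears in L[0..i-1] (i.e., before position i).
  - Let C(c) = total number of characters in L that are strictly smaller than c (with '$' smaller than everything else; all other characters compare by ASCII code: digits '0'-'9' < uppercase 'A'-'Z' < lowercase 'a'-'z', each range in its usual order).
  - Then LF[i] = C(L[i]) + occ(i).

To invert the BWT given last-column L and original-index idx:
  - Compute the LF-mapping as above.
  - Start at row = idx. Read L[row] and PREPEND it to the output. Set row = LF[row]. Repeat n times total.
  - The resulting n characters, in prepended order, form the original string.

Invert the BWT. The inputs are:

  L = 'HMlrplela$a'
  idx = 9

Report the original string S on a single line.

Answer: parallelMH$

Derivation:
LF mapping: 1 2 6 10 9 7 5 8 3 0 4
Walk LF starting at row 9, prepending L[row]:
  step 1: row=9, L[9]='$', prepend. Next row=LF[9]=0
  step 2: row=0, L[0]='H', prepend. Next row=LF[0]=1
  step 3: row=1, L[1]='M', prepend. Next row=LF[1]=2
  step 4: row=2, L[2]='l', prepend. Next row=LF[2]=6
  step 5: row=6, L[6]='e', prepend. Next row=LF[6]=5
  step 6: row=5, L[5]='l', prepend. Next row=LF[5]=7
  step 7: row=7, L[7]='l', prepend. Next row=LF[7]=8
  step 8: row=8, L[8]='a', prepend. Next row=LF[8]=3
  step 9: row=3, L[3]='r', prepend. Next row=LF[3]=10
  step 10: row=10, L[10]='a', prepend. Next row=LF[10]=4
  step 11: row=4, L[4]='p', prepend. Next row=LF[4]=9
Reversed output: parallelMH$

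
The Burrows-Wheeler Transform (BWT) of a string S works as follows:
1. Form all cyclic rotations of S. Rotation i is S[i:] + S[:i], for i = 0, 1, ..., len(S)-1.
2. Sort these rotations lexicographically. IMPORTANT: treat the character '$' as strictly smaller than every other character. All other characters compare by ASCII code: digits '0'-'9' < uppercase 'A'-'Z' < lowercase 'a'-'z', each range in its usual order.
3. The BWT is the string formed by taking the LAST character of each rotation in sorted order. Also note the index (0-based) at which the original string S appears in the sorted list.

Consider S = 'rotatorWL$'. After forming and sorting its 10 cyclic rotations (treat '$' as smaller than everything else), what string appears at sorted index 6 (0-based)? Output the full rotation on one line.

Answer: rWL$rotato

Derivation:
All 10 rotations (rotation i = S[i:]+S[:i]):
  rot[0] = rotatorWL$
  rot[1] = otatorWL$r
  rot[2] = tatorWL$ro
  rot[3] = atorWL$rot
  rot[4] = torWL$rota
  rot[5] = orWL$rotat
  rot[6] = rWL$rotato
  rot[7] = WL$rotator
  rot[8] = L$rotatorW
  rot[9] = $rotatorWL
Sorted (with $ < everything):
  sorted[0] = $rotatorWL
  sorted[1] = L$rotatorW
  sorted[2] = WL$rotator
  sorted[3] = atorWL$rot
  sorted[4] = orWL$rotat
  sorted[5] = otatorWL$r
  sorted[6] = rWL$rotato
  sorted[7] = rotatorWL$
  sorted[8] = tatorWL$ro
  sorted[9] = torWL$rota
sorted[6] = rWL$rotato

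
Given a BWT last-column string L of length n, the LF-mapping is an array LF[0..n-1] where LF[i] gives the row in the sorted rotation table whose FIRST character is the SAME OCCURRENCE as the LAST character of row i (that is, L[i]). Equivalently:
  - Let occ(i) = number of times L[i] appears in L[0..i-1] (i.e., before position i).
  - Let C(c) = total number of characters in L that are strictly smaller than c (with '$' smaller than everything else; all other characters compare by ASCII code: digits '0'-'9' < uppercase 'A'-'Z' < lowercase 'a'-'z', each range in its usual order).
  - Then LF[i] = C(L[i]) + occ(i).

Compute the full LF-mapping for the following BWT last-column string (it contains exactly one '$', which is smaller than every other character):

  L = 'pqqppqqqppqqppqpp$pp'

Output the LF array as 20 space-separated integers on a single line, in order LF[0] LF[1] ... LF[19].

Answer: 1 12 13 2 3 14 15 16 4 5 17 18 6 7 19 8 9 0 10 11

Derivation:
Char counts: '$':1, 'p':11, 'q':8
C (first-col start): C('$')=0, C('p')=1, C('q')=12
L[0]='p': occ=0, LF[0]=C('p')+0=1+0=1
L[1]='q': occ=0, LF[1]=C('q')+0=12+0=12
L[2]='q': occ=1, LF[2]=C('q')+1=12+1=13
L[3]='p': occ=1, LF[3]=C('p')+1=1+1=2
L[4]='p': occ=2, LF[4]=C('p')+2=1+2=3
L[5]='q': occ=2, LF[5]=C('q')+2=12+2=14
L[6]='q': occ=3, LF[6]=C('q')+3=12+3=15
L[7]='q': occ=4, LF[7]=C('q')+4=12+4=16
L[8]='p': occ=3, LF[8]=C('p')+3=1+3=4
L[9]='p': occ=4, LF[9]=C('p')+4=1+4=5
L[10]='q': occ=5, LF[10]=C('q')+5=12+5=17
L[11]='q': occ=6, LF[11]=C('q')+6=12+6=18
L[12]='p': occ=5, LF[12]=C('p')+5=1+5=6
L[13]='p': occ=6, LF[13]=C('p')+6=1+6=7
L[14]='q': occ=7, LF[14]=C('q')+7=12+7=19
L[15]='p': occ=7, LF[15]=C('p')+7=1+7=8
L[16]='p': occ=8, LF[16]=C('p')+8=1+8=9
L[17]='$': occ=0, LF[17]=C('$')+0=0+0=0
L[18]='p': occ=9, LF[18]=C('p')+9=1+9=10
L[19]='p': occ=10, LF[19]=C('p')+10=1+10=11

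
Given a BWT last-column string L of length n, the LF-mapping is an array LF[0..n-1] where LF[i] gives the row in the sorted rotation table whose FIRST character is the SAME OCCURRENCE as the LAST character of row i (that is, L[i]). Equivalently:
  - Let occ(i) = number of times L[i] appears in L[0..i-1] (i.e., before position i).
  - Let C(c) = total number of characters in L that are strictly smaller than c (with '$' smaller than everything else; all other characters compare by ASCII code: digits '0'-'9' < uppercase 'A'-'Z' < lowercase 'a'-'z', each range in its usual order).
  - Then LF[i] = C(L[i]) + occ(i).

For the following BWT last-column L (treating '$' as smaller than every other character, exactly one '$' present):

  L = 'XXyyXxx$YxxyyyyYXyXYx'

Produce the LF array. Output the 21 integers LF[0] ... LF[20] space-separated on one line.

Answer: 1 2 14 15 3 9 10 0 6 11 12 16 17 18 19 7 4 20 5 8 13

Derivation:
Char counts: '$':1, 'X':5, 'Y':3, 'x':5, 'y':7
C (first-col start): C('$')=0, C('X')=1, C('Y')=6, C('x')=9, C('y')=14
L[0]='X': occ=0, LF[0]=C('X')+0=1+0=1
L[1]='X': occ=1, LF[1]=C('X')+1=1+1=2
L[2]='y': occ=0, LF[2]=C('y')+0=14+0=14
L[3]='y': occ=1, LF[3]=C('y')+1=14+1=15
L[4]='X': occ=2, LF[4]=C('X')+2=1+2=3
L[5]='x': occ=0, LF[5]=C('x')+0=9+0=9
L[6]='x': occ=1, LF[6]=C('x')+1=9+1=10
L[7]='$': occ=0, LF[7]=C('$')+0=0+0=0
L[8]='Y': occ=0, LF[8]=C('Y')+0=6+0=6
L[9]='x': occ=2, LF[9]=C('x')+2=9+2=11
L[10]='x': occ=3, LF[10]=C('x')+3=9+3=12
L[11]='y': occ=2, LF[11]=C('y')+2=14+2=16
L[12]='y': occ=3, LF[12]=C('y')+3=14+3=17
L[13]='y': occ=4, LF[13]=C('y')+4=14+4=18
L[14]='y': occ=5, LF[14]=C('y')+5=14+5=19
L[15]='Y': occ=1, LF[15]=C('Y')+1=6+1=7
L[16]='X': occ=3, LF[16]=C('X')+3=1+3=4
L[17]='y': occ=6, LF[17]=C('y')+6=14+6=20
L[18]='X': occ=4, LF[18]=C('X')+4=1+4=5
L[19]='Y': occ=2, LF[19]=C('Y')+2=6+2=8
L[20]='x': occ=4, LF[20]=C('x')+4=9+4=13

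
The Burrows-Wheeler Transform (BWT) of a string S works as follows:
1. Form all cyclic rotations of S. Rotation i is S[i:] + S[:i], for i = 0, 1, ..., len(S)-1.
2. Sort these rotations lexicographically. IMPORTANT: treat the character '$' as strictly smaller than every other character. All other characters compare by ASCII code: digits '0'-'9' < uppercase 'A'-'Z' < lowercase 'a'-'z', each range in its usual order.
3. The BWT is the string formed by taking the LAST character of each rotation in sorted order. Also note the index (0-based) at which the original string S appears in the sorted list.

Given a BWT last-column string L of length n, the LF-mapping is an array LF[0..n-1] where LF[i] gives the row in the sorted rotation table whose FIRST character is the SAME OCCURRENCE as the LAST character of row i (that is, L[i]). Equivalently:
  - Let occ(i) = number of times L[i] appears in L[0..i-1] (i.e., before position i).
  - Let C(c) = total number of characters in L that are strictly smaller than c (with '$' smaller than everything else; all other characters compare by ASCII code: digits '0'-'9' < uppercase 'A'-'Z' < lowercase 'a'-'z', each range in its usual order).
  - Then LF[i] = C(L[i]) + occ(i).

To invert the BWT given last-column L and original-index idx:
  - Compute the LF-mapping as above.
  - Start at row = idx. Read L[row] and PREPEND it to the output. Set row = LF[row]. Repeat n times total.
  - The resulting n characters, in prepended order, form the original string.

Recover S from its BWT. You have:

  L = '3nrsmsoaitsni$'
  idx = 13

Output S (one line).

LF mapping: 1 6 9 10 5 11 8 2 3 13 12 7 4 0
Walk LF starting at row 13, prepending L[row]:
  step 1: row=13, L[13]='$', prepend. Next row=LF[13]=0
  step 2: row=0, L[0]='3', prepend. Next row=LF[0]=1
  step 3: row=1, L[1]='n', prepend. Next row=LF[1]=6
  step 4: row=6, L[6]='o', prepend. Next row=LF[6]=8
  step 5: row=8, L[8]='i', prepend. Next row=LF[8]=3
  step 6: row=3, L[3]='s', prepend. Next row=LF[3]=10
  step 7: row=10, L[10]='s', prepend. Next row=LF[10]=12
  step 8: row=12, L[12]='i', prepend. Next row=LF[12]=4
  step 9: row=4, L[4]='m', prepend. Next row=LF[4]=5
  step 10: row=5, L[5]='s', prepend. Next row=LF[5]=11
  step 11: row=11, L[11]='n', prepend. Next row=LF[11]=7
  step 12: row=7, L[7]='a', prepend. Next row=LF[7]=2
  step 13: row=2, L[2]='r', prepend. Next row=LF[2]=9
  step 14: row=9, L[9]='t', prepend. Next row=LF[9]=13
Reversed output: transmission3$

Answer: transmission3$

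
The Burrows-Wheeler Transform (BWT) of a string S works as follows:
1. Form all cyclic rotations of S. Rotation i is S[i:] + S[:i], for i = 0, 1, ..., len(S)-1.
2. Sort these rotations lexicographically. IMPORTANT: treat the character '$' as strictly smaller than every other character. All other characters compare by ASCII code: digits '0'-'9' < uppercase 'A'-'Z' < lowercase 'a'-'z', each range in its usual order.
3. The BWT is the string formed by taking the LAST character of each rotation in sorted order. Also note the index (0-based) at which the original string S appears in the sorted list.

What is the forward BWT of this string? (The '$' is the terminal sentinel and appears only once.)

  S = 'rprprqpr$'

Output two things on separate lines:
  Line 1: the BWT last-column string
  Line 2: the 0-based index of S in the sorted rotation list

All 9 rotations (rotation i = S[i:]+S[:i]):
  rot[0] = rprprqpr$
  rot[1] = prprqpr$r
  rot[2] = rprqpr$rp
  rot[3] = prqpr$rpr
  rot[4] = rqpr$rprp
  rot[5] = qpr$rprpr
  rot[6] = pr$rprprq
  rot[7] = r$rprprqp
  rot[8] = $rprprqpr
Sorted (with $ < everything):
  sorted[0] = $rprprqpr  (last char: 'r')
  sorted[1] = pr$rprprq  (last char: 'q')
  sorted[2] = prprqpr$r  (last char: 'r')
  sorted[3] = prqpr$rpr  (last char: 'r')
  sorted[4] = qpr$rprpr  (last char: 'r')
  sorted[5] = r$rprprqp  (last char: 'p')
  sorted[6] = rprprqpr$  (last char: '$')
  sorted[7] = rprqpr$rp  (last char: 'p')
  sorted[8] = rqpr$rprp  (last char: 'p')
Last column: rqrrrp$pp
Original string S is at sorted index 6

Answer: rqrrrp$pp
6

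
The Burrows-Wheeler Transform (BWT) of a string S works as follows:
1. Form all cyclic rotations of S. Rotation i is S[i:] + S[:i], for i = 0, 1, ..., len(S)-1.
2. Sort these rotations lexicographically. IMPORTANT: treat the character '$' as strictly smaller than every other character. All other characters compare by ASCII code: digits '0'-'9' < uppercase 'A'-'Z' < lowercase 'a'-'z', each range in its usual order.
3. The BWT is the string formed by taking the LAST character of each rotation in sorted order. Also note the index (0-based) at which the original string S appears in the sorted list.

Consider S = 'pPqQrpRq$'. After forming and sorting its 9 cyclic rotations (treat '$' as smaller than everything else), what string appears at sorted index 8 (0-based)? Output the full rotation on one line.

All 9 rotations (rotation i = S[i:]+S[:i]):
  rot[0] = pPqQrpRq$
  rot[1] = PqQrpRq$p
  rot[2] = qQrpRq$pP
  rot[3] = QrpRq$pPq
  rot[4] = rpRq$pPqQ
  rot[5] = pRq$pPqQr
  rot[6] = Rq$pPqQrp
  rot[7] = q$pPqQrpR
  rot[8] = $pPqQrpRq
Sorted (with $ < everything):
  sorted[0] = $pPqQrpRq
  sorted[1] = PqQrpRq$p
  sorted[2] = QrpRq$pPq
  sorted[3] = Rq$pPqQrp
  sorted[4] = pPqQrpRq$
  sorted[5] = pRq$pPqQr
  sorted[6] = q$pPqQrpR
  sorted[7] = qQrpRq$pP
  sorted[8] = rpRq$pPqQ
sorted[8] = rpRq$pPqQ

Answer: rpRq$pPqQ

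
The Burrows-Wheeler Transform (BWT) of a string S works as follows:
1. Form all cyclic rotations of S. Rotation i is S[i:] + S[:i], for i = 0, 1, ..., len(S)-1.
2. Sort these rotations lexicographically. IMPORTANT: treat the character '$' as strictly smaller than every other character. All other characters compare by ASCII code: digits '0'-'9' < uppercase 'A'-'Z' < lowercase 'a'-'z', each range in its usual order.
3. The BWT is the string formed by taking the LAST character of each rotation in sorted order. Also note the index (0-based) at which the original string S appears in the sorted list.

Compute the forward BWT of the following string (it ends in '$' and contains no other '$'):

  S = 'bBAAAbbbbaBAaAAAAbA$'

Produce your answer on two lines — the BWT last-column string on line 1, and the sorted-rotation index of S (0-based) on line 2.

Answer: AbaABAABAAbaAbA$bbbA
15

Derivation:
All 20 rotations (rotation i = S[i:]+S[:i]):
  rot[0] = bBAAAbbbbaBAaAAAAbA$
  rot[1] = BAAAbbbbaBAaAAAAbA$b
  rot[2] = AAAbbbbaBAaAAAAbA$bB
  rot[3] = AAbbbbaBAaAAAAbA$bBA
  rot[4] = AbbbbaBAaAAAAbA$bBAA
  rot[5] = bbbbaBAaAAAAbA$bBAAA
  rot[6] = bbbaBAaAAAAbA$bBAAAb
  rot[7] = bbaBAaAAAAbA$bBAAAbb
  rot[8] = baBAaAAAAbA$bBAAAbbb
  rot[9] = aBAaAAAAbA$bBAAAbbbb
  rot[10] = BAaAAAAbA$bBAAAbbbba
  rot[11] = AaAAAAbA$bBAAAbbbbaB
  rot[12] = aAAAAbA$bBAAAbbbbaBA
  rot[13] = AAAAbA$bBAAAbbbbaBAa
  rot[14] = AAAbA$bBAAAbbbbaBAaA
  rot[15] = AAbA$bBAAAbbbbaBAaAA
  rot[16] = AbA$bBAAAbbbbaBAaAAA
  rot[17] = bA$bBAAAbbbbaBAaAAAA
  rot[18] = A$bBAAAbbbbaBAaAAAAb
  rot[19] = $bBAAAbbbbaBAaAAAAbA
Sorted (with $ < everything):
  sorted[0] = $bBAAAbbbbaBAaAAAAbA  (last char: 'A')
  sorted[1] = A$bBAAAbbbbaBAaAAAAb  (last char: 'b')
  sorted[2] = AAAAbA$bBAAAbbbbaBAa  (last char: 'a')
  sorted[3] = AAAbA$bBAAAbbbbaBAaA  (last char: 'A')
  sorted[4] = AAAbbbbaBAaAAAAbA$bB  (last char: 'B')
  sorted[5] = AAbA$bBAAAbbbbaBAaAA  (last char: 'A')
  sorted[6] = AAbbbbaBAaAAAAbA$bBA  (last char: 'A')
  sorted[7] = AaAAAAbA$bBAAAbbbbaB  (last char: 'B')
  sorted[8] = AbA$bBAAAbbbbaBAaAAA  (last char: 'A')
  sorted[9] = AbbbbaBAaAAAAbA$bBAA  (last char: 'A')
  sorted[10] = BAAAbbbbaBAaAAAAbA$b  (last char: 'b')
  sorted[11] = BAaAAAAbA$bBAAAbbbba  (last char: 'a')
  sorted[12] = aAAAAbA$bBAAAbbbbaBA  (last char: 'A')
  sorted[13] = aBAaAAAAbA$bBAAAbbbb  (last char: 'b')
  sorted[14] = bA$bBAAAbbbbaBAaAAAA  (last char: 'A')
  sorted[15] = bBAAAbbbbaBAaAAAAbA$  (last char: '$')
  sorted[16] = baBAaAAAAbA$bBAAAbbb  (last char: 'b')
  sorted[17] = bbaBAaAAAAbA$bBAAAbb  (last char: 'b')
  sorted[18] = bbbaBAaAAAAbA$bBAAAb  (last char: 'b')
  sorted[19] = bbbbaBAaAAAAbA$bBAAA  (last char: 'A')
Last column: AbaABAABAAbaAbA$bbbA
Original string S is at sorted index 15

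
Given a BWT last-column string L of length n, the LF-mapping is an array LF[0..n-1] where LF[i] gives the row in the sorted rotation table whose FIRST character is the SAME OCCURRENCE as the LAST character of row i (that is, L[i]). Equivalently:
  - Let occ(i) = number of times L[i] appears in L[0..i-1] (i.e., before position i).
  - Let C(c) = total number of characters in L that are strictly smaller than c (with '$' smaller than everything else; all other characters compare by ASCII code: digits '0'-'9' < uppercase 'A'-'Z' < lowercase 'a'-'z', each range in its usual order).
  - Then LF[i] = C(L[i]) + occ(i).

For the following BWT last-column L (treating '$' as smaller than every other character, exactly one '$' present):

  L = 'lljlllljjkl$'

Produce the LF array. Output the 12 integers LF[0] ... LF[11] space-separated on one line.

Char counts: '$':1, 'j':3, 'k':1, 'l':7
C (first-col start): C('$')=0, C('j')=1, C('k')=4, C('l')=5
L[0]='l': occ=0, LF[0]=C('l')+0=5+0=5
L[1]='l': occ=1, LF[1]=C('l')+1=5+1=6
L[2]='j': occ=0, LF[2]=C('j')+0=1+0=1
L[3]='l': occ=2, LF[3]=C('l')+2=5+2=7
L[4]='l': occ=3, LF[4]=C('l')+3=5+3=8
L[5]='l': occ=4, LF[5]=C('l')+4=5+4=9
L[6]='l': occ=5, LF[6]=C('l')+5=5+5=10
L[7]='j': occ=1, LF[7]=C('j')+1=1+1=2
L[8]='j': occ=2, LF[8]=C('j')+2=1+2=3
L[9]='k': occ=0, LF[9]=C('k')+0=4+0=4
L[10]='l': occ=6, LF[10]=C('l')+6=5+6=11
L[11]='$': occ=0, LF[11]=C('$')+0=0+0=0

Answer: 5 6 1 7 8 9 10 2 3 4 11 0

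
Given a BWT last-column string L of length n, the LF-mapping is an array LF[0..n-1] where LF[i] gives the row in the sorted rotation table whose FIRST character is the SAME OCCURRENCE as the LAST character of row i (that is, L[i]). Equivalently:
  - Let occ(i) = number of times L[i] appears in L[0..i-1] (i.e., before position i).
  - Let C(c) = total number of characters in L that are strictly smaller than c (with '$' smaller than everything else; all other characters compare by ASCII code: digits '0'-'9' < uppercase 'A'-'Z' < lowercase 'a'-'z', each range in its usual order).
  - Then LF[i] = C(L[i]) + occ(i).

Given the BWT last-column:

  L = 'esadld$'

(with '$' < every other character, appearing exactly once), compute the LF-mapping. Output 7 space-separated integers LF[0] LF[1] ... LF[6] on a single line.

Char counts: '$':1, 'a':1, 'd':2, 'e':1, 'l':1, 's':1
C (first-col start): C('$')=0, C('a')=1, C('d')=2, C('e')=4, C('l')=5, C('s')=6
L[0]='e': occ=0, LF[0]=C('e')+0=4+0=4
L[1]='s': occ=0, LF[1]=C('s')+0=6+0=6
L[2]='a': occ=0, LF[2]=C('a')+0=1+0=1
L[3]='d': occ=0, LF[3]=C('d')+0=2+0=2
L[4]='l': occ=0, LF[4]=C('l')+0=5+0=5
L[5]='d': occ=1, LF[5]=C('d')+1=2+1=3
L[6]='$': occ=0, LF[6]=C('$')+0=0+0=0

Answer: 4 6 1 2 5 3 0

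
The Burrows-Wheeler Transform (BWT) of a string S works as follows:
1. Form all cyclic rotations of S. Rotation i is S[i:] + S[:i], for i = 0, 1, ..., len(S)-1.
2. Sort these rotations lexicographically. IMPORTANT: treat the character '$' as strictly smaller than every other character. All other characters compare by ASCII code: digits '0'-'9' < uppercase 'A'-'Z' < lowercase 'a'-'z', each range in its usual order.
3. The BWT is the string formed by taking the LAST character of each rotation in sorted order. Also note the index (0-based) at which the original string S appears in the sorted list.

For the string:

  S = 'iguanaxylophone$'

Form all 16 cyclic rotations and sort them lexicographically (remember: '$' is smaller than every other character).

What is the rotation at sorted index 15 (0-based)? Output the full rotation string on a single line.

All 16 rotations (rotation i = S[i:]+S[:i]):
  rot[0] = iguanaxylophone$
  rot[1] = guanaxylophone$i
  rot[2] = uanaxylophone$ig
  rot[3] = anaxylophone$igu
  rot[4] = naxylophone$igua
  rot[5] = axylophone$iguan
  rot[6] = xylophone$iguana
  rot[7] = ylophone$iguanax
  rot[8] = lophone$iguanaxy
  rot[9] = ophone$iguanaxyl
  rot[10] = phone$iguanaxylo
  rot[11] = hone$iguanaxylop
  rot[12] = one$iguanaxyloph
  rot[13] = ne$iguanaxylopho
  rot[14] = e$iguanaxylophon
  rot[15] = $iguanaxylophone
Sorted (with $ < everything):
  sorted[0] = $iguanaxylophone
  sorted[1] = anaxylophone$igu
  sorted[2] = axylophone$iguan
  sorted[3] = e$iguanaxylophon
  sorted[4] = guanaxylophone$i
  sorted[5] = hone$iguanaxylop
  sorted[6] = iguanaxylophone$
  sorted[7] = lophone$iguanaxy
  sorted[8] = naxylophone$igua
  sorted[9] = ne$iguanaxylopho
  sorted[10] = one$iguanaxyloph
  sorted[11] = ophone$iguanaxyl
  sorted[12] = phone$iguanaxylo
  sorted[13] = uanaxylophone$ig
  sorted[14] = xylophone$iguana
  sorted[15] = ylophone$iguanax
sorted[15] = ylophone$iguanax

Answer: ylophone$iguanax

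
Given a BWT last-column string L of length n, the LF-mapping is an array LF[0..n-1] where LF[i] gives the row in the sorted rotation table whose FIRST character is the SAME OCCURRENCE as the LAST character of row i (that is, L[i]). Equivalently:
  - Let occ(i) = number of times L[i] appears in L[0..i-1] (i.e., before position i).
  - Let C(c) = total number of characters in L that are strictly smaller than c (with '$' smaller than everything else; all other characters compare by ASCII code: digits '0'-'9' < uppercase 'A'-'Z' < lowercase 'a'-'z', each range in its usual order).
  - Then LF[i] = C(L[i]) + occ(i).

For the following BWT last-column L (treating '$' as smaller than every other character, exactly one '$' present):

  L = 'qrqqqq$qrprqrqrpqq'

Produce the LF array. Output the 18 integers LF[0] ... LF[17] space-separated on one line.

Answer: 3 13 4 5 6 7 0 8 14 1 15 9 16 10 17 2 11 12

Derivation:
Char counts: '$':1, 'p':2, 'q':10, 'r':5
C (first-col start): C('$')=0, C('p')=1, C('q')=3, C('r')=13
L[0]='q': occ=0, LF[0]=C('q')+0=3+0=3
L[1]='r': occ=0, LF[1]=C('r')+0=13+0=13
L[2]='q': occ=1, LF[2]=C('q')+1=3+1=4
L[3]='q': occ=2, LF[3]=C('q')+2=3+2=5
L[4]='q': occ=3, LF[4]=C('q')+3=3+3=6
L[5]='q': occ=4, LF[5]=C('q')+4=3+4=7
L[6]='$': occ=0, LF[6]=C('$')+0=0+0=0
L[7]='q': occ=5, LF[7]=C('q')+5=3+5=8
L[8]='r': occ=1, LF[8]=C('r')+1=13+1=14
L[9]='p': occ=0, LF[9]=C('p')+0=1+0=1
L[10]='r': occ=2, LF[10]=C('r')+2=13+2=15
L[11]='q': occ=6, LF[11]=C('q')+6=3+6=9
L[12]='r': occ=3, LF[12]=C('r')+3=13+3=16
L[13]='q': occ=7, LF[13]=C('q')+7=3+7=10
L[14]='r': occ=4, LF[14]=C('r')+4=13+4=17
L[15]='p': occ=1, LF[15]=C('p')+1=1+1=2
L[16]='q': occ=8, LF[16]=C('q')+8=3+8=11
L[17]='q': occ=9, LF[17]=C('q')+9=3+9=12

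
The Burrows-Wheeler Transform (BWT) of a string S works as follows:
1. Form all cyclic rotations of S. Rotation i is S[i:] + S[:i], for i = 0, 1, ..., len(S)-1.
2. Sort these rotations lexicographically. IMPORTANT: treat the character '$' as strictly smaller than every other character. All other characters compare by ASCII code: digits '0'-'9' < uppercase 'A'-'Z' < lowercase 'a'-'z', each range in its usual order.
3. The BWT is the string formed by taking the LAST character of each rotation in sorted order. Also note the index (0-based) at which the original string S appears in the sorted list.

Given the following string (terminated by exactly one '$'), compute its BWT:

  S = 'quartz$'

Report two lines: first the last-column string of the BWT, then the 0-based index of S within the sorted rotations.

Answer: zu$arqt
2

Derivation:
All 7 rotations (rotation i = S[i:]+S[:i]):
  rot[0] = quartz$
  rot[1] = uartz$q
  rot[2] = artz$qu
  rot[3] = rtz$qua
  rot[4] = tz$quar
  rot[5] = z$quart
  rot[6] = $quartz
Sorted (with $ < everything):
  sorted[0] = $quartz  (last char: 'z')
  sorted[1] = artz$qu  (last char: 'u')
  sorted[2] = quartz$  (last char: '$')
  sorted[3] = rtz$qua  (last char: 'a')
  sorted[4] = tz$quar  (last char: 'r')
  sorted[5] = uartz$q  (last char: 'q')
  sorted[6] = z$quart  (last char: 't')
Last column: zu$arqt
Original string S is at sorted index 2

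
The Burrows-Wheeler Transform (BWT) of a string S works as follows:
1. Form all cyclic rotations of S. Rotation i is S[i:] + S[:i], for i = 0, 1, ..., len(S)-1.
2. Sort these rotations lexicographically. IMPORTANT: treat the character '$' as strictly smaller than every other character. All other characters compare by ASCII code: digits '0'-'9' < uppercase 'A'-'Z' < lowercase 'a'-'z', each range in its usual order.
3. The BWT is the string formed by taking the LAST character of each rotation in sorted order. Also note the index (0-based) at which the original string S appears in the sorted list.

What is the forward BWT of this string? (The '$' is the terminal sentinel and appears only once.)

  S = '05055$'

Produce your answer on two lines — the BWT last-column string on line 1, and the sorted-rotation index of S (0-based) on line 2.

All 6 rotations (rotation i = S[i:]+S[:i]):
  rot[0] = 05055$
  rot[1] = 5055$0
  rot[2] = 055$05
  rot[3] = 55$050
  rot[4] = 5$0505
  rot[5] = $05055
Sorted (with $ < everything):
  sorted[0] = $05055  (last char: '5')
  sorted[1] = 05055$  (last char: '$')
  sorted[2] = 055$05  (last char: '5')
  sorted[3] = 5$0505  (last char: '5')
  sorted[4] = 5055$0  (last char: '0')
  sorted[5] = 55$050  (last char: '0')
Last column: 5$5500
Original string S is at sorted index 1

Answer: 5$5500
1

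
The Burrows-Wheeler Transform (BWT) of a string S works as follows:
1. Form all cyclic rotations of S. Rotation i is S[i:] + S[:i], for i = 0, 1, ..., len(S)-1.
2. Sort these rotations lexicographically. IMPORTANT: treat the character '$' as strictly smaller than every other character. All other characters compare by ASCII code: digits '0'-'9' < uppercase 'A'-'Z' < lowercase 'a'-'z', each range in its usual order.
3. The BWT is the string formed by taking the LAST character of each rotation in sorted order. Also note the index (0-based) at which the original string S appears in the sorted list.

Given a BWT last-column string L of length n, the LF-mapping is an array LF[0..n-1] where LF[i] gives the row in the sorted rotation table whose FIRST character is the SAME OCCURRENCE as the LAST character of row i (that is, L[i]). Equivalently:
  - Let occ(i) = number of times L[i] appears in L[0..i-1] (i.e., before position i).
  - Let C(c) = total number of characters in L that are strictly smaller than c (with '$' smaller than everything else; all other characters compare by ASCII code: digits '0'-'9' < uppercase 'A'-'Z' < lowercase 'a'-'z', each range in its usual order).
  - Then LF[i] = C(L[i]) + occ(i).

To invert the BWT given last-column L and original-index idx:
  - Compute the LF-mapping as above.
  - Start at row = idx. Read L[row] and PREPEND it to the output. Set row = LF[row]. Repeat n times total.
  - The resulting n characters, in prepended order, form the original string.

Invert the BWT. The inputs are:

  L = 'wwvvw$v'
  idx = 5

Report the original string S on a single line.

LF mapping: 4 5 1 2 6 0 3
Walk LF starting at row 5, prepending L[row]:
  step 1: row=5, L[5]='$', prepend. Next row=LF[5]=0
  step 2: row=0, L[0]='w', prepend. Next row=LF[0]=4
  step 3: row=4, L[4]='w', prepend. Next row=LF[4]=6
  step 4: row=6, L[6]='v', prepend. Next row=LF[6]=3
  step 5: row=3, L[3]='v', prepend. Next row=LF[3]=2
  step 6: row=2, L[2]='v', prepend. Next row=LF[2]=1
  step 7: row=1, L[1]='w', prepend. Next row=LF[1]=5
Reversed output: wvvvww$

Answer: wvvvww$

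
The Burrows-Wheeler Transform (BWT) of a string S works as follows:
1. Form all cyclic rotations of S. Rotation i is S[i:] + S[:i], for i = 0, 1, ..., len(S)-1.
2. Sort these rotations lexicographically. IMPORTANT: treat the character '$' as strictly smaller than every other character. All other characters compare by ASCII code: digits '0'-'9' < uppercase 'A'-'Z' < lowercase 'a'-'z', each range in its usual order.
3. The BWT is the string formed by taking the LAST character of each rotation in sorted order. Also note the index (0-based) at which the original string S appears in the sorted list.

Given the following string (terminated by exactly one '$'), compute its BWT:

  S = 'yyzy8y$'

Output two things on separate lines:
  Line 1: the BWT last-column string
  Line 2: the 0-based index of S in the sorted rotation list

All 7 rotations (rotation i = S[i:]+S[:i]):
  rot[0] = yyzy8y$
  rot[1] = yzy8y$y
  rot[2] = zy8y$yy
  rot[3] = y8y$yyz
  rot[4] = 8y$yyzy
  rot[5] = y$yyzy8
  rot[6] = $yyzy8y
Sorted (with $ < everything):
  sorted[0] = $yyzy8y  (last char: 'y')
  sorted[1] = 8y$yyzy  (last char: 'y')
  sorted[2] = y$yyzy8  (last char: '8')
  sorted[3] = y8y$yyz  (last char: 'z')
  sorted[4] = yyzy8y$  (last char: '$')
  sorted[5] = yzy8y$y  (last char: 'y')
  sorted[6] = zy8y$yy  (last char: 'y')
Last column: yy8z$yy
Original string S is at sorted index 4

Answer: yy8z$yy
4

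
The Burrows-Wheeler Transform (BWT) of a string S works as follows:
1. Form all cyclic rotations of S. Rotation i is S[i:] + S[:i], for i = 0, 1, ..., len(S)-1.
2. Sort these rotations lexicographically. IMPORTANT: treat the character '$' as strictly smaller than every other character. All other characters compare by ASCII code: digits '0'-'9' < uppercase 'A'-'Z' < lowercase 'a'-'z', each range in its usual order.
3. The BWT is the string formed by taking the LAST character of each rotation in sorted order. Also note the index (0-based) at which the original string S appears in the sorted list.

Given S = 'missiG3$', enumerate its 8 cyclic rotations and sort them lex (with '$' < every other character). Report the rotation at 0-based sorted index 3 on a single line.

All 8 rotations (rotation i = S[i:]+S[:i]):
  rot[0] = missiG3$
  rot[1] = issiG3$m
  rot[2] = ssiG3$mi
  rot[3] = siG3$mis
  rot[4] = iG3$miss
  rot[5] = G3$missi
  rot[6] = 3$missiG
  rot[7] = $missiG3
Sorted (with $ < everything):
  sorted[0] = $missiG3
  sorted[1] = 3$missiG
  sorted[2] = G3$missi
  sorted[3] = iG3$miss
  sorted[4] = issiG3$m
  sorted[5] = missiG3$
  sorted[6] = siG3$mis
  sorted[7] = ssiG3$mi
sorted[3] = iG3$miss

Answer: iG3$miss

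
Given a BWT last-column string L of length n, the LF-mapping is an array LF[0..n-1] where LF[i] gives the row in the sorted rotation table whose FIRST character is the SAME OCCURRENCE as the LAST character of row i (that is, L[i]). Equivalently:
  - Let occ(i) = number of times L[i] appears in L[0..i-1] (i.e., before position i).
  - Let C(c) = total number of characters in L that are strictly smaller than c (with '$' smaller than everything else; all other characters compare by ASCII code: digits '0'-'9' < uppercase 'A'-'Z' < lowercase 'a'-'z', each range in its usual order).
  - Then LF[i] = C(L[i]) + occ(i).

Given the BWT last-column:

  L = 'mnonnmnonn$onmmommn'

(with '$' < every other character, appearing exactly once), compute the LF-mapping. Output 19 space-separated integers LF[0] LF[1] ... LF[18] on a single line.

Answer: 1 7 15 8 9 2 10 16 11 12 0 17 13 3 4 18 5 6 14

Derivation:
Char counts: '$':1, 'm':6, 'n':8, 'o':4
C (first-col start): C('$')=0, C('m')=1, C('n')=7, C('o')=15
L[0]='m': occ=0, LF[0]=C('m')+0=1+0=1
L[1]='n': occ=0, LF[1]=C('n')+0=7+0=7
L[2]='o': occ=0, LF[2]=C('o')+0=15+0=15
L[3]='n': occ=1, LF[3]=C('n')+1=7+1=8
L[4]='n': occ=2, LF[4]=C('n')+2=7+2=9
L[5]='m': occ=1, LF[5]=C('m')+1=1+1=2
L[6]='n': occ=3, LF[6]=C('n')+3=7+3=10
L[7]='o': occ=1, LF[7]=C('o')+1=15+1=16
L[8]='n': occ=4, LF[8]=C('n')+4=7+4=11
L[9]='n': occ=5, LF[9]=C('n')+5=7+5=12
L[10]='$': occ=0, LF[10]=C('$')+0=0+0=0
L[11]='o': occ=2, LF[11]=C('o')+2=15+2=17
L[12]='n': occ=6, LF[12]=C('n')+6=7+6=13
L[13]='m': occ=2, LF[13]=C('m')+2=1+2=3
L[14]='m': occ=3, LF[14]=C('m')+3=1+3=4
L[15]='o': occ=3, LF[15]=C('o')+3=15+3=18
L[16]='m': occ=4, LF[16]=C('m')+4=1+4=5
L[17]='m': occ=5, LF[17]=C('m')+5=1+5=6
L[18]='n': occ=7, LF[18]=C('n')+7=7+7=14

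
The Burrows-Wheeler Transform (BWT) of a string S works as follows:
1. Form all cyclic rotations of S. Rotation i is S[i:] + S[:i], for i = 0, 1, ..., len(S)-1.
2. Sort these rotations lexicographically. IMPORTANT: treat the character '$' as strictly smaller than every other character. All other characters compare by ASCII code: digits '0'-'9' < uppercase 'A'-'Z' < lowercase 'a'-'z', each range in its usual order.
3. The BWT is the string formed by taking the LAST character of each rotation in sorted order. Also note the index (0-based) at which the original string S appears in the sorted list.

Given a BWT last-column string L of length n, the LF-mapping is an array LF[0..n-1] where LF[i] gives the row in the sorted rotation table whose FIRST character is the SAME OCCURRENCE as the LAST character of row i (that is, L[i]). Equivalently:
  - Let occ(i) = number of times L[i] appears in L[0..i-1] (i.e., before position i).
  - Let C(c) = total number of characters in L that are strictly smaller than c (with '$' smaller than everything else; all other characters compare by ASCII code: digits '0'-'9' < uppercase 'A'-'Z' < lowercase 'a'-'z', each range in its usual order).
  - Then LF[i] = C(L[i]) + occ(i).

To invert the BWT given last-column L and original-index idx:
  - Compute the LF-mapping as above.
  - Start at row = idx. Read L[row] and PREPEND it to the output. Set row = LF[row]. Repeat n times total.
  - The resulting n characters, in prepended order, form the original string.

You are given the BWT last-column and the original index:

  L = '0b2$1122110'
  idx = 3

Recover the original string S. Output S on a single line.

LF mapping: 1 10 7 0 3 4 8 9 5 6 2
Walk LF starting at row 3, prepending L[row]:
  step 1: row=3, L[3]='$', prepend. Next row=LF[3]=0
  step 2: row=0, L[0]='0', prepend. Next row=LF[0]=1
  step 3: row=1, L[1]='b', prepend. Next row=LF[1]=10
  step 4: row=10, L[10]='0', prepend. Next row=LF[10]=2
  step 5: row=2, L[2]='2', prepend. Next row=LF[2]=7
  step 6: row=7, L[7]='2', prepend. Next row=LF[7]=9
  step 7: row=9, L[9]='1', prepend. Next row=LF[9]=6
  step 8: row=6, L[6]='2', prepend. Next row=LF[6]=8
  step 9: row=8, L[8]='1', prepend. Next row=LF[8]=5
  step 10: row=5, L[5]='1', prepend. Next row=LF[5]=4
  step 11: row=4, L[4]='1', prepend. Next row=LF[4]=3
Reversed output: 11121220b0$

Answer: 11121220b0$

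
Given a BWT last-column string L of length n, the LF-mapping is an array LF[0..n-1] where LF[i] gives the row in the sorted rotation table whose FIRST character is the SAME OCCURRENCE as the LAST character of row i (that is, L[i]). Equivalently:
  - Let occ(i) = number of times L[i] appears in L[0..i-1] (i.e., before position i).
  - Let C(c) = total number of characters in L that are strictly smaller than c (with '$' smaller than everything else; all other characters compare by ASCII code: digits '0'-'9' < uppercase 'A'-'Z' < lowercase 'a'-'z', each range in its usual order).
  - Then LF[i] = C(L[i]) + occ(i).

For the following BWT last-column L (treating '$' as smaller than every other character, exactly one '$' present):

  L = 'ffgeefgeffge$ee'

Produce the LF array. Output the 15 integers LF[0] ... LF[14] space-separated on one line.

Answer: 7 8 12 1 2 9 13 3 10 11 14 4 0 5 6

Derivation:
Char counts: '$':1, 'e':6, 'f':5, 'g':3
C (first-col start): C('$')=0, C('e')=1, C('f')=7, C('g')=12
L[0]='f': occ=0, LF[0]=C('f')+0=7+0=7
L[1]='f': occ=1, LF[1]=C('f')+1=7+1=8
L[2]='g': occ=0, LF[2]=C('g')+0=12+0=12
L[3]='e': occ=0, LF[3]=C('e')+0=1+0=1
L[4]='e': occ=1, LF[4]=C('e')+1=1+1=2
L[5]='f': occ=2, LF[5]=C('f')+2=7+2=9
L[6]='g': occ=1, LF[6]=C('g')+1=12+1=13
L[7]='e': occ=2, LF[7]=C('e')+2=1+2=3
L[8]='f': occ=3, LF[8]=C('f')+3=7+3=10
L[9]='f': occ=4, LF[9]=C('f')+4=7+4=11
L[10]='g': occ=2, LF[10]=C('g')+2=12+2=14
L[11]='e': occ=3, LF[11]=C('e')+3=1+3=4
L[12]='$': occ=0, LF[12]=C('$')+0=0+0=0
L[13]='e': occ=4, LF[13]=C('e')+4=1+4=5
L[14]='e': occ=5, LF[14]=C('e')+5=1+5=6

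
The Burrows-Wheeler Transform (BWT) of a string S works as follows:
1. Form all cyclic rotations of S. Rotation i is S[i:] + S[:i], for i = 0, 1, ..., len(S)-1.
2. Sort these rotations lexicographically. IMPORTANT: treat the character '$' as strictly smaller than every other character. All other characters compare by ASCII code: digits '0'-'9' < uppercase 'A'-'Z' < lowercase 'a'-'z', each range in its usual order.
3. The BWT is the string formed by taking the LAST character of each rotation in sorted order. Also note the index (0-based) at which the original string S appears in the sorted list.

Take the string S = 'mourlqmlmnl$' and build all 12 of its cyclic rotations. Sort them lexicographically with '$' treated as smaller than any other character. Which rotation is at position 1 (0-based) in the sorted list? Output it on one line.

All 12 rotations (rotation i = S[i:]+S[:i]):
  rot[0] = mourlqmlmnl$
  rot[1] = ourlqmlmnl$m
  rot[2] = urlqmlmnl$mo
  rot[3] = rlqmlmnl$mou
  rot[4] = lqmlmnl$mour
  rot[5] = qmlmnl$mourl
  rot[6] = mlmnl$mourlq
  rot[7] = lmnl$mourlqm
  rot[8] = mnl$mourlqml
  rot[9] = nl$mourlqmlm
  rot[10] = l$mourlqmlmn
  rot[11] = $mourlqmlmnl
Sorted (with $ < everything):
  sorted[0] = $mourlqmlmnl
  sorted[1] = l$mourlqmlmn
  sorted[2] = lmnl$mourlqm
  sorted[3] = lqmlmnl$mour
  sorted[4] = mlmnl$mourlq
  sorted[5] = mnl$mourlqml
  sorted[6] = mourlqmlmnl$
  sorted[7] = nl$mourlqmlm
  sorted[8] = ourlqmlmnl$m
  sorted[9] = qmlmnl$mourl
  sorted[10] = rlqmlmnl$mou
  sorted[11] = urlqmlmnl$mo
sorted[1] = l$mourlqmlmn

Answer: l$mourlqmlmn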